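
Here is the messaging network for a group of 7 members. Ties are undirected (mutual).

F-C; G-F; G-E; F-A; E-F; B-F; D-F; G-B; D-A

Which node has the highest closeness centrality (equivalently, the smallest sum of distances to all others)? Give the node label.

F

Farness (sum of distances to all others) for each node — A:10, B:10, C:11, D:10, E:10, F:6, G:9.
The smallest farness is 6, for F, so F has the highest closeness.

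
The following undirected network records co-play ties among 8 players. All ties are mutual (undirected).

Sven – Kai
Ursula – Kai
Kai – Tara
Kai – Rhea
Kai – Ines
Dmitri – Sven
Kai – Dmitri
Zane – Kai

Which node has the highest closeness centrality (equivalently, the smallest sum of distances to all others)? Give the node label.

Farness (sum of distances to all others) for each node — Dmitri:12, Ines:13, Kai:7, Rhea:13, Sven:12, Tara:13, Ursula:13, Zane:13.
The smallest farness is 7, for Kai, so Kai has the highest closeness.

Kai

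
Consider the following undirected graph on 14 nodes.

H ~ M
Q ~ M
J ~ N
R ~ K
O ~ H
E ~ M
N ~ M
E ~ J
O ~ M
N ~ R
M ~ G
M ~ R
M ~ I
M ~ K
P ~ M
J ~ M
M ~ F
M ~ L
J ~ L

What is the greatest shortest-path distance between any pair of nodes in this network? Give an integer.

2

Eccentricity of each node (its greatest distance to any other): E:2, F:2, G:2, H:2, I:2, J:2, K:2, L:2, M:1, N:2, O:2, P:2, Q:2, R:2.
The maximum eccentricity is 2, realized for instance by the pair H–I via H – M – I. So the diameter is 2.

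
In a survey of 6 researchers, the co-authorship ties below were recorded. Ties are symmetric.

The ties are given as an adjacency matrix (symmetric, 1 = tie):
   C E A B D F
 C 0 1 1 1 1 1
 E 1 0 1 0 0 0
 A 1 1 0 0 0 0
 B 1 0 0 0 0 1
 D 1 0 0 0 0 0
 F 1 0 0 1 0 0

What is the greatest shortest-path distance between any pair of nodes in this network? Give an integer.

Eccentricity of each node (its greatest distance to any other): A:2, B:2, C:1, D:2, E:2, F:2.
The maximum eccentricity is 2, realized for instance by the pair E–B via E – C – B. So the diameter is 2.

2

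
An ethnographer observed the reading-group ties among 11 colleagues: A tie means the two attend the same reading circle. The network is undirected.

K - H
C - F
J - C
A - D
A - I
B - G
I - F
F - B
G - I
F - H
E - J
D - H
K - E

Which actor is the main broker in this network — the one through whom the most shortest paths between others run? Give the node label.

F

Unnormalized betweenness of each node: A:2, B:3, C:8, D:3, E:5/2, F:45/2, G:1, H:29/2, I:9, J:7/2, K:6.
F has the largest value, 45/2, making it the main broker — the node through which the most shortest paths run.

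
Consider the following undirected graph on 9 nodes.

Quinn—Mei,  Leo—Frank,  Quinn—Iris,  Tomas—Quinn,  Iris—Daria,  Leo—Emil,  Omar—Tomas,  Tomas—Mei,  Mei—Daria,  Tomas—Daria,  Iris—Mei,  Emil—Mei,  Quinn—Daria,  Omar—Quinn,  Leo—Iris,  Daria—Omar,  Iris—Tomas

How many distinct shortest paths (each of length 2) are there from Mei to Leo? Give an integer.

2

The shortest distance is 2. The length-2 paths are: Mei–Emil–Leo; Mei–Iris–Leo.
That gives 2 distinct shortest paths.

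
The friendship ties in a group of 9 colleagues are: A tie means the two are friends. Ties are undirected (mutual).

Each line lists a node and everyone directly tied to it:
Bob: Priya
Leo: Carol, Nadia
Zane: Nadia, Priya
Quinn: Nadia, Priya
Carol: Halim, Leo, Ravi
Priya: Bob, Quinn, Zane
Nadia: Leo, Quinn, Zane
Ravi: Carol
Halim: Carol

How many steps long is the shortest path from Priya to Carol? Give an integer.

One shortest route is Priya – Zane – Nadia – Leo – Carol, which uses 4 edges, and at distance 3 from Priya we only reach {Leo}, which does not include Carol. So d(Priya,Carol) = 4.

4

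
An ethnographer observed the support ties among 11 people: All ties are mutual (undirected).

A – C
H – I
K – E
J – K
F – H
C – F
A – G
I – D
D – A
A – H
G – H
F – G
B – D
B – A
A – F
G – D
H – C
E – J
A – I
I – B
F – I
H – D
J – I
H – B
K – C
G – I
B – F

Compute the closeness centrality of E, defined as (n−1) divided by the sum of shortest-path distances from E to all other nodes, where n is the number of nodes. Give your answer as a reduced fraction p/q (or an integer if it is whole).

Distances from E: A:3, B:3, C:2, D:3, F:3, G:3, H:3, I:2, J:1, K:1. Sum = 24.
n = 11, so closeness = 10/24 = 5/12.

5/12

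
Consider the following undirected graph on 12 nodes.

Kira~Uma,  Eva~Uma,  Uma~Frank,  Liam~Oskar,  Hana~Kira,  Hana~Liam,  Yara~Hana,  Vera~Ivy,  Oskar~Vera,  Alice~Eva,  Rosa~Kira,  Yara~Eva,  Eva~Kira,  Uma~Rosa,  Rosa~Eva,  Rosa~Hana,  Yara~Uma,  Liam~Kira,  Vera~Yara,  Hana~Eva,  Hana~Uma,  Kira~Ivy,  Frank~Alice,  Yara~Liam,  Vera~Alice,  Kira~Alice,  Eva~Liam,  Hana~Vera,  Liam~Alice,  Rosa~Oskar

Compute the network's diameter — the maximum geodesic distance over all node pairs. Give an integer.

3

Eccentricity of each node (its greatest distance to any other): Alice:2, Eva:2, Frank:3, Hana:2, Ivy:3, Kira:2, Liam:2, Oskar:3, Rosa:2, Uma:2, Vera:2, Yara:2.
The maximum eccentricity is 3, realized for instance by the pair Frank–Oskar via Frank – Uma – Rosa – Oskar. So the diameter is 3.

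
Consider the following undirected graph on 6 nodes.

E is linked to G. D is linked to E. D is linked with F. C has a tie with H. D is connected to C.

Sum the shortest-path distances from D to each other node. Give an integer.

7

Distances from D: C:1, E:1, F:1, G:2, H:2.
Sum = 1 + 1 + 1 + 2 + 2 = 7.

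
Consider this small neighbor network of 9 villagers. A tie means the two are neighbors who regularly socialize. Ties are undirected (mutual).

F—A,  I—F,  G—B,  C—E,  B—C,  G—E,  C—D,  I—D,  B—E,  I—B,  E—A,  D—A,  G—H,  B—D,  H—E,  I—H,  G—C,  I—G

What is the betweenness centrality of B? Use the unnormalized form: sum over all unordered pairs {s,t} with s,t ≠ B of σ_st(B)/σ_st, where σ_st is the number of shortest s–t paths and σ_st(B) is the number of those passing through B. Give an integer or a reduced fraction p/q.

23/15

Pairs whose geodesics pass through B — C–I: 1/3; C–F: 1/5; G–D: 1/3; E–D: 1/3; E–I: 1/3.
All other pairs contribute 0.
Summing the contributions gives betweenness(B) = 23/15.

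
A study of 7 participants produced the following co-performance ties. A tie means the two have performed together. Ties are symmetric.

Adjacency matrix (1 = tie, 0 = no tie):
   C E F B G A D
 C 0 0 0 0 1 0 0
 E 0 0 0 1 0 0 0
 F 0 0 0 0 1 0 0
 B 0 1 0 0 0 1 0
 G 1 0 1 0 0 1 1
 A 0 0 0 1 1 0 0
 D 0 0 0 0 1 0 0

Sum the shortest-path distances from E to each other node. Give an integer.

Distances from E: A:2, B:1, C:4, D:4, F:4, G:3.
Sum = 2 + 1 + 4 + 4 + 4 + 3 = 18.

18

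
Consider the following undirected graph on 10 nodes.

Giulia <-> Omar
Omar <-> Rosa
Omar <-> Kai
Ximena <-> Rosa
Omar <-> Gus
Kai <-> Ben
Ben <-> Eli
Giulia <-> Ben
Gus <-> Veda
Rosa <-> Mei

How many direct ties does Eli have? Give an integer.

Eli is directly tied to Ben. That is 1 neighbor, so the degree of Eli is 1.

1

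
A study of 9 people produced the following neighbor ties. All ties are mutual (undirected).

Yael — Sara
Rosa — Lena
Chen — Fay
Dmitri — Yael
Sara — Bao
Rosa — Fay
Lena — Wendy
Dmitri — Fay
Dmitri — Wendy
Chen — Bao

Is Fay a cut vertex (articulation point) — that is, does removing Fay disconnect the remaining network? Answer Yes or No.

No

Even without Fay, every remaining node can still reach every other (the residual graph is connected), so Fay is not a cut vertex.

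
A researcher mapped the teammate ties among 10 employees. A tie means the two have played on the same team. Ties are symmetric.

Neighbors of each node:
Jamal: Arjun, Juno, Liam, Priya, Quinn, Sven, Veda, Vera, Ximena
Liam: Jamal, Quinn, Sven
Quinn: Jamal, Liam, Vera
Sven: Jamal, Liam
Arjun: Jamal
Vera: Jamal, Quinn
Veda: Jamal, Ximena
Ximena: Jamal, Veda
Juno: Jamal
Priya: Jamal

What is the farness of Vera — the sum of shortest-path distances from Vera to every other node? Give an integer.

16

Distances from Vera: Arjun:2, Jamal:1, Juno:2, Liam:2, Priya:2, Quinn:1, Sven:2, Veda:2, Ximena:2.
Sum = 2 + 1 + 2 + 2 + 2 + 1 + 2 + 2 + 2 = 16.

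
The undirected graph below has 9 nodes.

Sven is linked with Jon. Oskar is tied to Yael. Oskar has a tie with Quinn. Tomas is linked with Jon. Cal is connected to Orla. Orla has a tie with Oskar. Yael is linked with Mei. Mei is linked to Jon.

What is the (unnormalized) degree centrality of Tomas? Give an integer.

1

Tomas is directly tied to Jon. That is 1 neighbor, so the degree of Tomas is 1.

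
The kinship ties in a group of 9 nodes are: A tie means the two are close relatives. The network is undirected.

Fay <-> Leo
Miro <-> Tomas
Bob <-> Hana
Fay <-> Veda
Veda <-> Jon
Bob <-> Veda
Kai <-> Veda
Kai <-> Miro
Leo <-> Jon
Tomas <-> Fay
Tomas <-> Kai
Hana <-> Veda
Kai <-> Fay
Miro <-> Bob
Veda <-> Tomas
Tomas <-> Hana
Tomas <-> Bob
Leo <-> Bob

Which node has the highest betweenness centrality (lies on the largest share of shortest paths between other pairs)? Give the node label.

Veda

Unnormalized betweenness of each node: Bob:25/6, Fay:11/6, Hana:0, Jon:1/3, Kai:13/12, Leo:19/12, Miro:1/3, Tomas:13/4, Veda:77/12.
Veda has the largest value, 77/12, making it the main broker — the node through which the most shortest paths run.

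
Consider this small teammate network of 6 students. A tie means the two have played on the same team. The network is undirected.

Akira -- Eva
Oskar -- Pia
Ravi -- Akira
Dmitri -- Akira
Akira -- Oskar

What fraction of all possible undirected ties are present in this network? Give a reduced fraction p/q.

1/3

There are 5 edges and 6 nodes, so the maximum possible is C(6,2) = 15.
Density = 5/15 = 1/3.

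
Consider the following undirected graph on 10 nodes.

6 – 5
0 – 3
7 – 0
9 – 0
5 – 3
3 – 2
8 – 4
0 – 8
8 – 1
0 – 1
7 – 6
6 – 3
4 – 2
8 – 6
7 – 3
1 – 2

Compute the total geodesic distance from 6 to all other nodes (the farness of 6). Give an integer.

Distances from 6: 0:2, 1:2, 2:2, 3:1, 4:2, 5:1, 7:1, 8:1, 9:3.
Sum = 2 + 2 + 2 + 1 + 2 + 1 + 1 + 1 + 3 = 15.

15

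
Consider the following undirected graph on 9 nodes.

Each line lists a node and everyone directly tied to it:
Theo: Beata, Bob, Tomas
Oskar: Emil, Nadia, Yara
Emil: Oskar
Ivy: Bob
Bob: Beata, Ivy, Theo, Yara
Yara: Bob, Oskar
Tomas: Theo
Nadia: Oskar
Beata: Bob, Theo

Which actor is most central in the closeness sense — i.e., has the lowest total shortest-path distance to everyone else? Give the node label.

Bob

Farness (sum of distances to all others) for each node — Beata:19, Bob:14, Emil:25, Ivy:21, Nadia:25, Oskar:18, Theo:18, Tomas:25, Yara:15.
The smallest farness is 14, for Bob, so Bob has the highest closeness.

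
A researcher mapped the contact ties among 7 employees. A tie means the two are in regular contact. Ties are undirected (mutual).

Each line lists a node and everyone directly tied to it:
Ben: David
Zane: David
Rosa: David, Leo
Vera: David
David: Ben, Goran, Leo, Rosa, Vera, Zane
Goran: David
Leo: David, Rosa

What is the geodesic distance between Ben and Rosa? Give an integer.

One shortest route is Ben – David – Rosa, which uses 2 edges, and Ben and Rosa are not directly tied, so nothing shorter exists. So d(Ben,Rosa) = 2.

2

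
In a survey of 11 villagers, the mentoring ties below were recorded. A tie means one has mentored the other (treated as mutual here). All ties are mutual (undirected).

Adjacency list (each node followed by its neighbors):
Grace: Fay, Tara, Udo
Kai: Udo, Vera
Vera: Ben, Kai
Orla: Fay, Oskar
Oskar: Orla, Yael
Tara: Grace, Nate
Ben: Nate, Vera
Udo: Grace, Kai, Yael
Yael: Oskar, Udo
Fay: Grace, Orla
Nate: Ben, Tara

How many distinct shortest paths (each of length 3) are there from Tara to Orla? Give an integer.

The shortest distance is 3, and the only length-3 path is Tara–Grace–Fay–Orla. So there is exactly 1 shortest path.

1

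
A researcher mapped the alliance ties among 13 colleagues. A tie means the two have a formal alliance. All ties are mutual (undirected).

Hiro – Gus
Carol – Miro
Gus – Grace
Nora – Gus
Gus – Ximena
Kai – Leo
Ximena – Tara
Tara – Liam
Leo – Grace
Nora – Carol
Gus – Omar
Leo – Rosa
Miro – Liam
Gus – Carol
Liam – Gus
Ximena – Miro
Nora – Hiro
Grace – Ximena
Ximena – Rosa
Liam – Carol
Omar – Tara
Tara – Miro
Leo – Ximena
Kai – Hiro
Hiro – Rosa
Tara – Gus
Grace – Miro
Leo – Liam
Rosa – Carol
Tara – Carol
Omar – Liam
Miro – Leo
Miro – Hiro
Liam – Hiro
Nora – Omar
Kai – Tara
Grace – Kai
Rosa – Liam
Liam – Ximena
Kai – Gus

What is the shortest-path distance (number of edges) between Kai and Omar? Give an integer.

One shortest route is Kai – Tara – Omar, which uses 2 edges, and Kai and Omar are not directly tied, so nothing shorter exists. So d(Kai,Omar) = 2.

2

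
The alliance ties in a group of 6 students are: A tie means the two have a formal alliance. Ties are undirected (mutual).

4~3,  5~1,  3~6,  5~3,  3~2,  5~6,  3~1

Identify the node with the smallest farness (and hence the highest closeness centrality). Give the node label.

3

Farness (sum of distances to all others) for each node — 1:8, 2:9, 3:5, 4:9, 5:7, 6:8.
The smallest farness is 5, for 3, so 3 has the highest closeness.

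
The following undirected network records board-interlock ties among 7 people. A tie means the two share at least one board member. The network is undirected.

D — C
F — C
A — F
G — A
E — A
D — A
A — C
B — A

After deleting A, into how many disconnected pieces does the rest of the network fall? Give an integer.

4

Without A, the remaining ties split the others into: {G}; {E}; {B}; {C, D, F}.
That's 4 separate components.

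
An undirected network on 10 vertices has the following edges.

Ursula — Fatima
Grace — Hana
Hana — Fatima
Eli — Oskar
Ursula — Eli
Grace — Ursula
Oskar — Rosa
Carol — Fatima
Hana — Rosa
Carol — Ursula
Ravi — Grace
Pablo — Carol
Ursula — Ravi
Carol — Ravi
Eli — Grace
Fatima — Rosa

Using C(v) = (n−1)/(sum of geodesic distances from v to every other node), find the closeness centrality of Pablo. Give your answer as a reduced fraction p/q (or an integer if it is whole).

Distances from Pablo: Carol:1, Eli:3, Fatima:2, Grace:3, Hana:3, Oskar:4, Ravi:2, Rosa:3, Ursula:2. Sum = 23.
n = 10, so closeness = 9/23.

9/23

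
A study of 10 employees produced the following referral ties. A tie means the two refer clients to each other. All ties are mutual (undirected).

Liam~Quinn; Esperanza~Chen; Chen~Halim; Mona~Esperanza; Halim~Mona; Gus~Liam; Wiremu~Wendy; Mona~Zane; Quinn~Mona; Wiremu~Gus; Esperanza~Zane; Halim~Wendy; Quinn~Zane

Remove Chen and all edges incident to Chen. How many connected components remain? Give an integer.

Chen's neighbors (Esperanza and Halim) remain reachable from one another through other ties, so the rest of the network stays in one piece.

1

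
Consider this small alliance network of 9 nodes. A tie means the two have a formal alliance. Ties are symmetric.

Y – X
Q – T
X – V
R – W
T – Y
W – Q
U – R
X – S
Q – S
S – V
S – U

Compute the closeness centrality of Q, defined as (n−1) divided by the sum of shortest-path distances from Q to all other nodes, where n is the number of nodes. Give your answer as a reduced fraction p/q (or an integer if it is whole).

Distances from Q: R:2, S:1, T:1, U:2, V:2, W:1, X:2, Y:2. Sum = 13.
n = 9, so closeness = 8/13.

8/13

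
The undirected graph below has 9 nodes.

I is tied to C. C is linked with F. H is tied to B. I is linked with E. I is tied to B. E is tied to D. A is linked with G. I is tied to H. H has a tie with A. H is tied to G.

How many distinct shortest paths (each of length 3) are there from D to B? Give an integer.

The shortest distance is 3, and the only length-3 path is D–E–I–B. So there is exactly 1 shortest path.

1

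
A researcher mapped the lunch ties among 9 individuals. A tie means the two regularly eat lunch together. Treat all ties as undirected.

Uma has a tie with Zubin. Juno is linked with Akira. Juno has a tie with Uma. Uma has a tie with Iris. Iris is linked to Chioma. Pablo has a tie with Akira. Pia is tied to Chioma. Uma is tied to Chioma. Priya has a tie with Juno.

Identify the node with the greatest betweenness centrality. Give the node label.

Uma

Unnormalized betweenness of each node: Akira:7, Chioma:7, Iris:0, Juno:17, Pablo:0, Pia:0, Priya:0, Uma:19, Zubin:0.
Uma has the largest value, 19, making it the main broker — the node through which the most shortest paths run.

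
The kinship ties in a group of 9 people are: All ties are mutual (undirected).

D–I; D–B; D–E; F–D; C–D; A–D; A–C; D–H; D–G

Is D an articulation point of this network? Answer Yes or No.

Removing D leaves {E} with no path to {F}, so the network splits into 7 components. D is a cut vertex.

Yes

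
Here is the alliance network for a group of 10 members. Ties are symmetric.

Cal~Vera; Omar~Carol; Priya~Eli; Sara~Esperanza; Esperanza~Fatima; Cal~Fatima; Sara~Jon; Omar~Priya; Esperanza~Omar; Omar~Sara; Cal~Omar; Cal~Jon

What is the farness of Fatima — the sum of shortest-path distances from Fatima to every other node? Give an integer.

20

Distances from Fatima: Cal:1, Carol:3, Eli:4, Esperanza:1, Jon:2, Omar:2, Priya:3, Sara:2, Vera:2.
Sum = 1 + 3 + 4 + 1 + 2 + 2 + 3 + 2 + 2 = 20.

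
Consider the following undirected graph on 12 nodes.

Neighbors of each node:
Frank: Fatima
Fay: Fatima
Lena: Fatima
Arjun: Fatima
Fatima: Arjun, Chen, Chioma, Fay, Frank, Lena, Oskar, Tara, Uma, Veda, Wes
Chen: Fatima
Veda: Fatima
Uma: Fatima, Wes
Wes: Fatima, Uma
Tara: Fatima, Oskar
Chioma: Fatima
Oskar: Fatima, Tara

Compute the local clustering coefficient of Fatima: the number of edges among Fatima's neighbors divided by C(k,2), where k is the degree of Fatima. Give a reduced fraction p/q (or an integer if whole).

2/55

Fatima's neighbors: Arjun, Chen, Chioma, Fay, Frank, Lena, Oskar, Tara, Uma, Veda, and Wes (k = 11).
Possible neighbor pairs: C(11,2) = 55. Edges among them: Oskar–Tara, Uma–Wes → e = 2.
Clustering(Fatima) = 2/55.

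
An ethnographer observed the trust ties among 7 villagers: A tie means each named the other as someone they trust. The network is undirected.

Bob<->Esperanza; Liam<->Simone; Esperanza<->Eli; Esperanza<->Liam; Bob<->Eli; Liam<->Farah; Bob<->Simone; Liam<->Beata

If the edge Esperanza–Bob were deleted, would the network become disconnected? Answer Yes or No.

No

Even without that edge, Esperanza still reaches Bob via Esperanza – Eli – Bob, so the network stays connected. Not a bridge.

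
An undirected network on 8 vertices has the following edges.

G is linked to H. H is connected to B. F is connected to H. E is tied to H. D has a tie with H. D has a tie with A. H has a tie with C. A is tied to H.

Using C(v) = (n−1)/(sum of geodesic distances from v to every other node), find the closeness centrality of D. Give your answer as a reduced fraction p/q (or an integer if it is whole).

7/12

Distances from D: A:1, B:2, C:2, E:2, F:2, G:2, H:1. Sum = 12.
n = 8, so closeness = 7/12.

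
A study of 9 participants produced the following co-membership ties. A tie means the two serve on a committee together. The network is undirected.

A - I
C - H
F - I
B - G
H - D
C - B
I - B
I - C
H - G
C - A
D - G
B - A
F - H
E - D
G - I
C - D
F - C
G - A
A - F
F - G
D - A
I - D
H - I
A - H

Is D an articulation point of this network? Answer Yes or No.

Removing D leaves {A, B, C, F, G, H, and I} with no path to {E}, so the network splits into 2 components. D is a cut vertex.

Yes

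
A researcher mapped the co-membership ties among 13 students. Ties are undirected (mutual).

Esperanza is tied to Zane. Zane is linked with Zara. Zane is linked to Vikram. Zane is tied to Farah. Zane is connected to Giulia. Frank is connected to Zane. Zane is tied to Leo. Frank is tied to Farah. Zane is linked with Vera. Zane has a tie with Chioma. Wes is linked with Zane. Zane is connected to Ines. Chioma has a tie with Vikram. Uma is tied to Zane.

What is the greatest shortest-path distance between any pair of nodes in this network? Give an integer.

2

Eccentricity of each node (its greatest distance to any other): Chioma:2, Esperanza:2, Farah:2, Frank:2, Giulia:2, Ines:2, Leo:2, Uma:2, Vera:2, Vikram:2, Wes:2, Zane:1, Zara:2.
The maximum eccentricity is 2, realized for instance by the pair Esperanza–Chioma via Esperanza – Zane – Chioma. So the diameter is 2.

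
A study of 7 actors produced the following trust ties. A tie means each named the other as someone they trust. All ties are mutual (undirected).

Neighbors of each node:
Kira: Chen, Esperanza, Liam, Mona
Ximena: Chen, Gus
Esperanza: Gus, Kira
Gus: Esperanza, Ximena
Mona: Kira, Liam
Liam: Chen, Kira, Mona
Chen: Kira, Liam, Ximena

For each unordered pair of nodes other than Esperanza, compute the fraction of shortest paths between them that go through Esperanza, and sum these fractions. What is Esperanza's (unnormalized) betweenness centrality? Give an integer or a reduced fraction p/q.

5/2

Pairs whose geodesics pass through Esperanza — Gus–Kira: 1; Gus–Mona: 1; Gus–Liam: 1/2.
All other pairs contribute 0.
Summing the contributions gives betweenness(Esperanza) = 5/2.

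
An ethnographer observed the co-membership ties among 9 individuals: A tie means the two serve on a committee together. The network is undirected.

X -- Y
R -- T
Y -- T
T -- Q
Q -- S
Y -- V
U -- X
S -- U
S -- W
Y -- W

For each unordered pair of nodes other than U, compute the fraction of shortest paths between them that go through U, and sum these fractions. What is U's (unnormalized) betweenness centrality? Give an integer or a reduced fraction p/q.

Pairs whose geodesics pass through U — S–X: 1; Q–X: 1/2.
All other pairs contribute 0.
Summing the contributions gives betweenness(U) = 3/2.

3/2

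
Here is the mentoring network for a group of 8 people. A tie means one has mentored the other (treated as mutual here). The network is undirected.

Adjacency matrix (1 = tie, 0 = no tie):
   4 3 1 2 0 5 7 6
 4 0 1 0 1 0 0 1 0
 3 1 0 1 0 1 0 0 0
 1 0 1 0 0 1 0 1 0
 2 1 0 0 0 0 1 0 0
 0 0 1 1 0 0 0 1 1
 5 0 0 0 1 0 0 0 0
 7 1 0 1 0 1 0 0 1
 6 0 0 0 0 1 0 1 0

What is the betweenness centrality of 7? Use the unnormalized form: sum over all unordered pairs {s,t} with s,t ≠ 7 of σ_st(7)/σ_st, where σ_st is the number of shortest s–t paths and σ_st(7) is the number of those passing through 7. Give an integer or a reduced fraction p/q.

13/2

Pairs whose geodesics pass through 7 — 4–1: 1/2; 4–0: 1/2; 4–6: 1; 1–2: 1/2; 1–5: 1/2; 1–6: 1/2; 2–0: 1/2; 2–6: 1; 0–5: 1/2; 5–6: 1.
All other pairs contribute 0.
Summing the contributions gives betweenness(7) = 13/2.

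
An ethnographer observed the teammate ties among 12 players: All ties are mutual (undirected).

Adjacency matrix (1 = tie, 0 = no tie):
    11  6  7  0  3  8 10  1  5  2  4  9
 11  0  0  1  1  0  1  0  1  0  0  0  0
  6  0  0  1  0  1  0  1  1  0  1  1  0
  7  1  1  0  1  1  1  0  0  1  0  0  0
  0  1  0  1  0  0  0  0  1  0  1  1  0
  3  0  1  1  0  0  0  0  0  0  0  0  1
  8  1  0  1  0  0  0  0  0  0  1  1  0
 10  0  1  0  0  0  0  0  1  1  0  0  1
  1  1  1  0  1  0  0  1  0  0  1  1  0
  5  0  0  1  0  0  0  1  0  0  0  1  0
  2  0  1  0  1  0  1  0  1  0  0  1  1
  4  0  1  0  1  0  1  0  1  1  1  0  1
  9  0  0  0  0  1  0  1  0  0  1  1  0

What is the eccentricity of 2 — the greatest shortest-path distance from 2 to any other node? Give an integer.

Distances from 2: 0:1, 1:1, 3:2, 4:1, 5:2, 6:1, 7:2, 8:1, 9:1, 10:2, 11:2.
The largest is 2 (to 7, 3, 10, 11, and 5), so the eccentricity of 2 is 2.

2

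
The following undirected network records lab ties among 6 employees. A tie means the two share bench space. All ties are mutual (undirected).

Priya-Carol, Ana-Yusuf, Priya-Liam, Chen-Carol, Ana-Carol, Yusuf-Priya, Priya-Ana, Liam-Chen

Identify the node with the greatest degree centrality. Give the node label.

Degrees — Ana:3, Carol:3, Chen:2, Liam:2, Priya:4, Yusuf:2.
The maximum is 4, attained only by Priya.

Priya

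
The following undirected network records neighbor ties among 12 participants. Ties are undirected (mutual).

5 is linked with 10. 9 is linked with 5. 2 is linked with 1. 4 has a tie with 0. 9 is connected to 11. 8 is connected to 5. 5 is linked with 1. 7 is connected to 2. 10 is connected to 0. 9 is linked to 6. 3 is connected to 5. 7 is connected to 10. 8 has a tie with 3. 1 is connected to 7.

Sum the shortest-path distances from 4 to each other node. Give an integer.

39

Distances from 4: 0:1, 1:4, 2:4, 3:4, 5:3, 6:5, 7:3, 8:4, 9:4, 10:2, 11:5.
Sum = 1 + 4 + 4 + 4 + 3 + 5 + 3 + 4 + 4 + 2 + 5 = 39.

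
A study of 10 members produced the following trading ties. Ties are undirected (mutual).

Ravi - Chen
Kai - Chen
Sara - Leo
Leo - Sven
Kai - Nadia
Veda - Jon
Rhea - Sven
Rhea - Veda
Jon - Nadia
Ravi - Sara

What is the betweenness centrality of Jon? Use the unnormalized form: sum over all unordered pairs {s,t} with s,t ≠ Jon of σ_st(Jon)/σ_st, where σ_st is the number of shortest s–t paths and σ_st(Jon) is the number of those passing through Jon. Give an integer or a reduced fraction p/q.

Pairs whose geodesics pass through Jon — Veda–Ravi: 1/2; Veda–Chen: 1; Veda–Kai: 1; Veda–Nadia: 1; Rhea–Chen: 1/2; Rhea–Kai: 1; Rhea–Nadia: 1; Sven–Kai: 1/2; Sven–Nadia: 1; Leo–Nadia: 1/2.
All other pairs contribute 0.
Summing the contributions gives betweenness(Jon) = 8.

8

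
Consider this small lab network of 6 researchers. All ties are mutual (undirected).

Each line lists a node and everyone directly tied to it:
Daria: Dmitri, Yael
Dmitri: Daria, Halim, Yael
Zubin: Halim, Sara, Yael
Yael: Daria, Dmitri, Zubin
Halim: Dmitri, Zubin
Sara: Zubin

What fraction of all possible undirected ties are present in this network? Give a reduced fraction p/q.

7/15

There are 7 edges and 6 nodes, so the maximum possible is C(6,2) = 15.
Density = 7/15.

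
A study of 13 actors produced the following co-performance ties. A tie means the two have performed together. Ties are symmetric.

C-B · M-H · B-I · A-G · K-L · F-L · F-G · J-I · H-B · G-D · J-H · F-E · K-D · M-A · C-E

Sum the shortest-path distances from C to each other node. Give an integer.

32

Distances from C: A:4, B:1, D:4, E:1, F:2, G:3, H:2, I:2, J:3, K:4, L:3, M:3.
Sum = 4 + 1 + 4 + 1 + 2 + 3 + 2 + 2 + 3 + 4 + 3 + 3 = 32.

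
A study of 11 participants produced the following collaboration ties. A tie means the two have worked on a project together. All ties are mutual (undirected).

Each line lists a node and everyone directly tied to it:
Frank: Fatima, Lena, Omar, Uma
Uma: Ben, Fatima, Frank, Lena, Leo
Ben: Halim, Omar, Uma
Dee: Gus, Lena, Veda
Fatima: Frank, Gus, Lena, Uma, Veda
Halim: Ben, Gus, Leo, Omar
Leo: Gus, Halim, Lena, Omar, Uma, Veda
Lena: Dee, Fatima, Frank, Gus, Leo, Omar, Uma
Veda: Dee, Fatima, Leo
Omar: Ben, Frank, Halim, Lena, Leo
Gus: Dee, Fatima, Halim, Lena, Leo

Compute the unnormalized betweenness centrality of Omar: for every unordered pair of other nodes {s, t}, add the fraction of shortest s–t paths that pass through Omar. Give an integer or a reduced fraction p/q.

Pairs whose geodesics pass through Omar — Ben–Frank: 1/2; Ben–Lena: 1/2; Ben–Leo: 1/3; Ben–Dee: 1/3; Ben–Veda: 1/4; Frank–Halim: 1; Frank–Leo: 1/3; Lena–Halim: 1/3.
All other pairs contribute 0.
Summing the contributions gives betweenness(Omar) = 43/12.

43/12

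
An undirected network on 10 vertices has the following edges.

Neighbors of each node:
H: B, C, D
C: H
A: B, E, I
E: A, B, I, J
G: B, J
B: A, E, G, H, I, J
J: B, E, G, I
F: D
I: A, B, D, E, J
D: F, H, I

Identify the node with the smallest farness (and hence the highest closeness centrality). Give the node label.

Farness (sum of distances to all others) for each node — A:17, B:13, C:23, D:16, E:16, F:24, G:20, H:15, I:14, J:16.
The smallest farness is 13, for B, so B has the highest closeness.

B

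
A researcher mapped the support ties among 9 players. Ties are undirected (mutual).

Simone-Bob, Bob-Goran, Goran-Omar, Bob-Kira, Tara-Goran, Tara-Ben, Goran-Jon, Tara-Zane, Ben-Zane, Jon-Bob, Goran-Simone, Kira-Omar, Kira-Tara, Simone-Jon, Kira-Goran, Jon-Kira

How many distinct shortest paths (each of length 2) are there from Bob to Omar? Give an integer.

The shortest distance is 2. The length-2 paths are: Bob–Goran–Omar; Bob–Kira–Omar.
That gives 2 distinct shortest paths.

2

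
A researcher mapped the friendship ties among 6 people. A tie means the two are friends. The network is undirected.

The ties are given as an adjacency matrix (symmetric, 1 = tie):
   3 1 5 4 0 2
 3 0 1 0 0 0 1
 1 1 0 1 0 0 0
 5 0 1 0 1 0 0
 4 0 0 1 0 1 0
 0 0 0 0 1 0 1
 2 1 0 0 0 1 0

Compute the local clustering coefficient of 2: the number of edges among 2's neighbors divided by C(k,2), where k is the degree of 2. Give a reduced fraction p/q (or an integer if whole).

2's neighbors: 0 and 3 (k = 2).
Possible neighbor pairs: C(2,2) = 1. Edges among them: none → e = 0.
Clustering(2) = 0/1.

0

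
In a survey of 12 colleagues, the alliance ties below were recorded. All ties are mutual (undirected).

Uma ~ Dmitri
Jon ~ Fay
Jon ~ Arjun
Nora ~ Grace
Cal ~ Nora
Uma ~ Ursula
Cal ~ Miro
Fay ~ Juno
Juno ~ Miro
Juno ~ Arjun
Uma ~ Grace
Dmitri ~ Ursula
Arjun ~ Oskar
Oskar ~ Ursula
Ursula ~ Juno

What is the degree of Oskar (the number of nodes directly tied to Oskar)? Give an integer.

2

Oskar is directly tied to Arjun and Ursula. That is 2 neighbors, so the degree of Oskar is 2.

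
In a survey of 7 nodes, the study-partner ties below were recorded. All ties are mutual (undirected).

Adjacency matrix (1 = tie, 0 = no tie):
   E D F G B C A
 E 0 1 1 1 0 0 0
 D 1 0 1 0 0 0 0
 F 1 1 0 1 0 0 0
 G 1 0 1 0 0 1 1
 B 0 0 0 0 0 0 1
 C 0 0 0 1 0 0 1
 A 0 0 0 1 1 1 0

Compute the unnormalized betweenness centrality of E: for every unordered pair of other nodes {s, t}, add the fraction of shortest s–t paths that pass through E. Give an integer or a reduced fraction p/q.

Pairs whose geodesics pass through E — D–G: 1/2; D–B: 1/2; D–C: 1/2; D–A: 1/2.
All other pairs contribute 0.
Summing the contributions gives betweenness(E) = 2.

2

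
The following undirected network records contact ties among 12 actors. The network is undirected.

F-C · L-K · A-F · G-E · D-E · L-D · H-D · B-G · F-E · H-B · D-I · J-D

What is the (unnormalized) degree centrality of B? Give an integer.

B is directly tied to G and H. That is 2 neighbors, so the degree of B is 2.

2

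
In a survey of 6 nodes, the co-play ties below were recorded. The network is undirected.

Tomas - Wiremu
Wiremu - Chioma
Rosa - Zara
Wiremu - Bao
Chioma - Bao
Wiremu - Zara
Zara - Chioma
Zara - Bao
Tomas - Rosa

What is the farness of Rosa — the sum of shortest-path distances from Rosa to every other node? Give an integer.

8

Distances from Rosa: Bao:2, Chioma:2, Tomas:1, Wiremu:2, Zara:1.
Sum = 2 + 2 + 1 + 2 + 1 = 8.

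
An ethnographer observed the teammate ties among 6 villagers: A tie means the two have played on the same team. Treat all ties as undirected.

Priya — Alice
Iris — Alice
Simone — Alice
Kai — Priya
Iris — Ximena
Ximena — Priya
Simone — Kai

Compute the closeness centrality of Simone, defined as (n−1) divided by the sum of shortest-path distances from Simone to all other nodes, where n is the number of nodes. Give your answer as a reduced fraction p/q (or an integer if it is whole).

5/9

Distances from Simone: Alice:1, Iris:2, Kai:1, Priya:2, Ximena:3. Sum = 9.
n = 6, so closeness = 5/9.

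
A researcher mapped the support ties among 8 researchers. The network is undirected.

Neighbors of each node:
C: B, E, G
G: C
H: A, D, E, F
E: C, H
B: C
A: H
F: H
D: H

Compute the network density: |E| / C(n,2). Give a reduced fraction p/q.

There are 7 edges and 8 nodes, so the maximum possible is C(8,2) = 28.
Density = 7/28 = 1/4.

1/4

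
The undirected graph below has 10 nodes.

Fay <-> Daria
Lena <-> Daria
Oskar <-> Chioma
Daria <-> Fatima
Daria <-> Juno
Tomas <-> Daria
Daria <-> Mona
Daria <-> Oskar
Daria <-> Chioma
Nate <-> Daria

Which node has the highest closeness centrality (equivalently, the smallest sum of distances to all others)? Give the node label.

Farness (sum of distances to all others) for each node — Chioma:16, Daria:9, Fatima:17, Fay:17, Juno:17, Lena:17, Mona:17, Nate:17, Oskar:16, Tomas:17.
The smallest farness is 9, for Daria, so Daria has the highest closeness.

Daria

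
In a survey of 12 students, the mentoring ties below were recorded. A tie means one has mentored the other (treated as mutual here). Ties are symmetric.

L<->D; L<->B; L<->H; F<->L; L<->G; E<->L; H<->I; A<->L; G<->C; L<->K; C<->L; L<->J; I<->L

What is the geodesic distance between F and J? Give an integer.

One shortest route is F – L – J, which uses 2 edges, and F and J are not directly tied, so nothing shorter exists. So d(F,J) = 2.

2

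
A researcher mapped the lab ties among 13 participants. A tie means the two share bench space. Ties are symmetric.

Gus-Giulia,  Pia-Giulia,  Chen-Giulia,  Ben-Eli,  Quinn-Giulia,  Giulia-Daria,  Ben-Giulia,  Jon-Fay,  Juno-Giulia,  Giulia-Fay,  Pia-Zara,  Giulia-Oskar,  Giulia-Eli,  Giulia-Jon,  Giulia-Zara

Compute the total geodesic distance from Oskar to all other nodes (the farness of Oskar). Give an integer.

23

Distances from Oskar: Ben:2, Chen:2, Daria:2, Eli:2, Fay:2, Giulia:1, Gus:2, Jon:2, Juno:2, Pia:2, Quinn:2, Zara:2.
Sum = 2 + 2 + 2 + 2 + 2 + 1 + 2 + 2 + 2 + 2 + 2 + 2 = 23.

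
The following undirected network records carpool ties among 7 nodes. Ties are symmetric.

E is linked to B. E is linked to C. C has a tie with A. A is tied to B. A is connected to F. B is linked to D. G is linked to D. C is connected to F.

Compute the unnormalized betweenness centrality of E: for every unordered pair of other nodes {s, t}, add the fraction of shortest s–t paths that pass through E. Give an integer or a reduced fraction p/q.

3/2

Pairs whose geodesics pass through E — B–C: 1/2; C–D: 1/2; C–G: 1/2.
All other pairs contribute 0.
Summing the contributions gives betweenness(E) = 3/2.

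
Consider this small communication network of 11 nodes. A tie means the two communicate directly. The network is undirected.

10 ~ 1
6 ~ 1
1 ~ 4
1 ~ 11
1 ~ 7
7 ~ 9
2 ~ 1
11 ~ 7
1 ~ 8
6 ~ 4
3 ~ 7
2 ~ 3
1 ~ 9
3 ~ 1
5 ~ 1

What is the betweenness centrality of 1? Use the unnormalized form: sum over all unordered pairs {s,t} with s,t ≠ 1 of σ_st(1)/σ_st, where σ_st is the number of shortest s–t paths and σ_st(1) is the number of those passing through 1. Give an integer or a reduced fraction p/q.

Pairs whose geodesics pass through 1 — 6–2: 1; 6–9: 1; 6–10: 1; 6–7: 1; 6–5: 1; 6–11: 1; 6–8: 1; 6–3: 1; 2–9: 1; 2–10: 1; 2–7: 1/2; 2–5: 1; 2–11: 1; 2–4: 1 … (+26 more pairs).
All other pairs contribute 0.
Summing the contributions gives betweenness(1) = 38.

38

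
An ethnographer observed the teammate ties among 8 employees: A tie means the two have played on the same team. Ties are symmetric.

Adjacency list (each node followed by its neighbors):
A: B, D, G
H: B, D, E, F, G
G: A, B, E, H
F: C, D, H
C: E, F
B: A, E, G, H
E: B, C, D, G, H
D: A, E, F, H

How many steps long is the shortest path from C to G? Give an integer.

One shortest route is C – E – G, which uses 2 edges, and C and G are not directly tied, so nothing shorter exists. So d(C,G) = 2.

2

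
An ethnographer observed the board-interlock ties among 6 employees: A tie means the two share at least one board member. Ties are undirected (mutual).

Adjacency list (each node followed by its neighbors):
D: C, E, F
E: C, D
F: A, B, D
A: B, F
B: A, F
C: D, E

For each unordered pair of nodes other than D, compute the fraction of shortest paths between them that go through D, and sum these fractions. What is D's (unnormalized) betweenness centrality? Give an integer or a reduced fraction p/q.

6

Pairs whose geodesics pass through D — C–A: 1; C–F: 1; C–B: 1; E–A: 1; E–F: 1; E–B: 1.
All other pairs contribute 0.
Summing the contributions gives betweenness(D) = 6.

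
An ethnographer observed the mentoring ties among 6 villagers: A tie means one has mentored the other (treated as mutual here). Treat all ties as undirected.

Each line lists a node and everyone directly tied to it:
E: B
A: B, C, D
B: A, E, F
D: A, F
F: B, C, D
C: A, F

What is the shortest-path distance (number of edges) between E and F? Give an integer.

One shortest route is E – B – F, which uses 2 edges, and E and F are not directly tied, so nothing shorter exists. So d(E,F) = 2.

2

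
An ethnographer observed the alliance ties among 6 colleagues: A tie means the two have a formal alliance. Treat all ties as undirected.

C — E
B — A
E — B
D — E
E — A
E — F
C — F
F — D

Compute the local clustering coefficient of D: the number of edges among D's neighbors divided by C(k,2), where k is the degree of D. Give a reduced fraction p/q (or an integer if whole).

1

D's neighbors: E and F (k = 2).
Possible neighbor pairs: C(2,2) = 1. Edges among them: E–F → e = 1.
Clustering(D) = 1/1.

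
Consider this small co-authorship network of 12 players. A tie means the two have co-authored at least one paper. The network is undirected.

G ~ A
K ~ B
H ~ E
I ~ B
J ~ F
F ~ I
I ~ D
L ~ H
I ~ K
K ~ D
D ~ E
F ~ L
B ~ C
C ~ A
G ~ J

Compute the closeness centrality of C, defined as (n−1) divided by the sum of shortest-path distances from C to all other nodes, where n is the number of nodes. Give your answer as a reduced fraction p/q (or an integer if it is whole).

11/30

Distances from C: A:1, B:1, D:3, E:4, F:3, G:2, H:5, I:2, J:3, K:2, L:4. Sum = 30.
n = 12, so closeness = 11/30.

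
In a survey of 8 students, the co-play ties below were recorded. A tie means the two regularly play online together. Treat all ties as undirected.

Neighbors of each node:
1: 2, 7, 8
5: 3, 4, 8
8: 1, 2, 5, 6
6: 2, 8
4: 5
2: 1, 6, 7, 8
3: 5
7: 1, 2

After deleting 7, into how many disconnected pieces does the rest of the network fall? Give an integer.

1

7's neighbors (1 and 2) remain reachable from one another through other ties, so the rest of the network stays in one piece.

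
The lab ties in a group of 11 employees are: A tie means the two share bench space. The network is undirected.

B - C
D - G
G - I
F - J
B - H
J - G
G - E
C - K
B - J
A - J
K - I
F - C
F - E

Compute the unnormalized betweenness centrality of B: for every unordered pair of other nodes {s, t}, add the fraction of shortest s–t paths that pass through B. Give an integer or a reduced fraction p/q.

67/6

Pairs whose geodesics pass through B — I–H: 2/2; D–C: 1/4; D–H: 1; K–A: 1/3; K–H: 1; K–J: 1/3; C–A: 1/2; C–H: 1; C–G: 1/4; C–J: 1/2; A–H: 1; H–F: 2/2; H–G: 1; H–J: 1 … (+1 more pairs).
All other pairs contribute 0.
Summing the contributions gives betweenness(B) = 67/6.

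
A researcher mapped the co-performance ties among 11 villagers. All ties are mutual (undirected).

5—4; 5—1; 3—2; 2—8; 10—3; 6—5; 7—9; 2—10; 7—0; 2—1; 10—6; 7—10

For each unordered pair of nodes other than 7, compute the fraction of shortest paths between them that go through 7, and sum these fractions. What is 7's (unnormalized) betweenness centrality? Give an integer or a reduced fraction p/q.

17

Pairs whose geodesics pass through 7 — 10–0: 1; 10–9: 1; 0–9: 1; 0–2: 1; 0–4: 1; 0–6: 1; 0–8: 1; 0–5: 1; 0–3: 1; 0–1: 1; 9–2: 1; 9–4: 1; 9–6: 1; 9–8: 1 … (+3 more pairs).
All other pairs contribute 0.
Summing the contributions gives betweenness(7) = 17.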